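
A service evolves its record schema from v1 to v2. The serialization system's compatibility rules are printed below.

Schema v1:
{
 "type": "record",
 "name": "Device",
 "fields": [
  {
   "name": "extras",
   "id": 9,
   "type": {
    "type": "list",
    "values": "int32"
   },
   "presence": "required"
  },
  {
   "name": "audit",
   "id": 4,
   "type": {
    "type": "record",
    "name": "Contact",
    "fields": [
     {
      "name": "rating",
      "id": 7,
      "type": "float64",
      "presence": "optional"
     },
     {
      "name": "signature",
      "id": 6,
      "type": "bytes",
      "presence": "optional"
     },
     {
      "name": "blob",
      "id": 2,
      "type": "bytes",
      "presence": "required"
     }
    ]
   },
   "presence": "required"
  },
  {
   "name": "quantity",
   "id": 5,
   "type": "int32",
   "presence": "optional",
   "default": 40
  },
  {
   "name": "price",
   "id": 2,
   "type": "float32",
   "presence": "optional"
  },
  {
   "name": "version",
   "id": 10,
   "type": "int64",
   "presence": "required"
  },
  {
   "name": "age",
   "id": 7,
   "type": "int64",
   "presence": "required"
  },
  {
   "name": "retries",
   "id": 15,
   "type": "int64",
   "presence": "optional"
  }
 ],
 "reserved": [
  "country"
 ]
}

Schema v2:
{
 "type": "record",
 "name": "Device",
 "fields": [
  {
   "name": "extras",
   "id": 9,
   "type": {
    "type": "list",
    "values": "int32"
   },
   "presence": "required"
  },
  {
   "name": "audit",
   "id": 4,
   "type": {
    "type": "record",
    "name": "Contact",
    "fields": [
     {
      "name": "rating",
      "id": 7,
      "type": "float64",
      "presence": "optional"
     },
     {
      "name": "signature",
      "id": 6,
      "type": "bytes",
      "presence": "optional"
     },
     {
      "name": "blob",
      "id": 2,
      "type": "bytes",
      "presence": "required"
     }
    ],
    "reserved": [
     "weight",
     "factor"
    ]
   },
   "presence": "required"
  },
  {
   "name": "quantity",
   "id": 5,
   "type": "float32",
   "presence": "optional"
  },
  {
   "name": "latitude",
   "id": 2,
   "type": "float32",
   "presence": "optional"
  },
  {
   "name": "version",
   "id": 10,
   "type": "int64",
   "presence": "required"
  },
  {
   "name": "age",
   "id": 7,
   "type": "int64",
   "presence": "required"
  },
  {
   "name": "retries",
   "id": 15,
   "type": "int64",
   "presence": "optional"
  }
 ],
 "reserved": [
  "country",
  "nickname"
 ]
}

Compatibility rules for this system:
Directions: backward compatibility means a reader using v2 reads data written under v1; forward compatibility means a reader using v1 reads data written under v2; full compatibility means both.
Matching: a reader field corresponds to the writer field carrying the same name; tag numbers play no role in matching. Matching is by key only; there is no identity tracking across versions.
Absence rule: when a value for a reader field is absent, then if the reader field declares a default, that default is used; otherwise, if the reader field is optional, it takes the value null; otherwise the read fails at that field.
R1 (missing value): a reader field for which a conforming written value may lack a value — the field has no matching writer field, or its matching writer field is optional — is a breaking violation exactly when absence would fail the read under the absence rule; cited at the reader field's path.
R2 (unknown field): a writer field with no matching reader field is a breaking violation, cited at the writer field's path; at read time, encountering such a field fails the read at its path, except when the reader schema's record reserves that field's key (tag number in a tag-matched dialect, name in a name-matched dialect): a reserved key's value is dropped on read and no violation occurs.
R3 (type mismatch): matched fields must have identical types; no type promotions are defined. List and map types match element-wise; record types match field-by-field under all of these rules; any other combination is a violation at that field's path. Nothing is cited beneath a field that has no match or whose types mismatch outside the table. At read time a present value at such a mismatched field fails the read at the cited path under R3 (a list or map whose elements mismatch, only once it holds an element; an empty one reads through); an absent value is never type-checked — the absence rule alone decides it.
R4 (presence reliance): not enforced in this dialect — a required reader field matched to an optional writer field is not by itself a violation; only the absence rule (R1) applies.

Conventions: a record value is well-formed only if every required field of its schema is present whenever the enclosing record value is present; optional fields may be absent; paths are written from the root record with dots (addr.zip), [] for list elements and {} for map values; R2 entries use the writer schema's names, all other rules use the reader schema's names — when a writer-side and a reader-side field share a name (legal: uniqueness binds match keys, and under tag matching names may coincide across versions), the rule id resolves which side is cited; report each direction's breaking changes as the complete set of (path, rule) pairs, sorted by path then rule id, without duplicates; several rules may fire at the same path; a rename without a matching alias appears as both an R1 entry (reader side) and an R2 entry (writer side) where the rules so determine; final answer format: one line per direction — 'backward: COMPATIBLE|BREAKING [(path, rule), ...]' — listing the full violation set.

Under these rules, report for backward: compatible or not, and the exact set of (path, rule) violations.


backward: BREAKING [(price, R2), (quantity, R3)]

arrows below run writer -> reader for Device
backward analysis of Device with v2 as reader and v1 as writer:
  extras: paired with writer extras (list<int32> -> list<int32>; writer required)
  audit: paired with writer audit (Contact -> Contact; writer required)
  quantity: paired with writer quantity (int32 -> float32; writer optional)
  latitude: no writer match
  version: paired with writer version (int64 -> int64; writer required)
  age: paired with writer age (int64 -> int64; writer required)
  retries: paired with writer retries (int64 -> int64; writer optional)
  writer price: unknown to reader
  audit.rating: paired with writer audit.rating (float64 -> float64; writer optional)
  audit.signature: paired with writer audit.signature (bytes -> bytes; writer optional)
  audit.blob: paired with writer audit.blob (bytes -> bytes; writer required)
  breaking: (price, R2)
  breaking: (quantity, R3)
  => 2 violation(s): backward is BREAKING for Device


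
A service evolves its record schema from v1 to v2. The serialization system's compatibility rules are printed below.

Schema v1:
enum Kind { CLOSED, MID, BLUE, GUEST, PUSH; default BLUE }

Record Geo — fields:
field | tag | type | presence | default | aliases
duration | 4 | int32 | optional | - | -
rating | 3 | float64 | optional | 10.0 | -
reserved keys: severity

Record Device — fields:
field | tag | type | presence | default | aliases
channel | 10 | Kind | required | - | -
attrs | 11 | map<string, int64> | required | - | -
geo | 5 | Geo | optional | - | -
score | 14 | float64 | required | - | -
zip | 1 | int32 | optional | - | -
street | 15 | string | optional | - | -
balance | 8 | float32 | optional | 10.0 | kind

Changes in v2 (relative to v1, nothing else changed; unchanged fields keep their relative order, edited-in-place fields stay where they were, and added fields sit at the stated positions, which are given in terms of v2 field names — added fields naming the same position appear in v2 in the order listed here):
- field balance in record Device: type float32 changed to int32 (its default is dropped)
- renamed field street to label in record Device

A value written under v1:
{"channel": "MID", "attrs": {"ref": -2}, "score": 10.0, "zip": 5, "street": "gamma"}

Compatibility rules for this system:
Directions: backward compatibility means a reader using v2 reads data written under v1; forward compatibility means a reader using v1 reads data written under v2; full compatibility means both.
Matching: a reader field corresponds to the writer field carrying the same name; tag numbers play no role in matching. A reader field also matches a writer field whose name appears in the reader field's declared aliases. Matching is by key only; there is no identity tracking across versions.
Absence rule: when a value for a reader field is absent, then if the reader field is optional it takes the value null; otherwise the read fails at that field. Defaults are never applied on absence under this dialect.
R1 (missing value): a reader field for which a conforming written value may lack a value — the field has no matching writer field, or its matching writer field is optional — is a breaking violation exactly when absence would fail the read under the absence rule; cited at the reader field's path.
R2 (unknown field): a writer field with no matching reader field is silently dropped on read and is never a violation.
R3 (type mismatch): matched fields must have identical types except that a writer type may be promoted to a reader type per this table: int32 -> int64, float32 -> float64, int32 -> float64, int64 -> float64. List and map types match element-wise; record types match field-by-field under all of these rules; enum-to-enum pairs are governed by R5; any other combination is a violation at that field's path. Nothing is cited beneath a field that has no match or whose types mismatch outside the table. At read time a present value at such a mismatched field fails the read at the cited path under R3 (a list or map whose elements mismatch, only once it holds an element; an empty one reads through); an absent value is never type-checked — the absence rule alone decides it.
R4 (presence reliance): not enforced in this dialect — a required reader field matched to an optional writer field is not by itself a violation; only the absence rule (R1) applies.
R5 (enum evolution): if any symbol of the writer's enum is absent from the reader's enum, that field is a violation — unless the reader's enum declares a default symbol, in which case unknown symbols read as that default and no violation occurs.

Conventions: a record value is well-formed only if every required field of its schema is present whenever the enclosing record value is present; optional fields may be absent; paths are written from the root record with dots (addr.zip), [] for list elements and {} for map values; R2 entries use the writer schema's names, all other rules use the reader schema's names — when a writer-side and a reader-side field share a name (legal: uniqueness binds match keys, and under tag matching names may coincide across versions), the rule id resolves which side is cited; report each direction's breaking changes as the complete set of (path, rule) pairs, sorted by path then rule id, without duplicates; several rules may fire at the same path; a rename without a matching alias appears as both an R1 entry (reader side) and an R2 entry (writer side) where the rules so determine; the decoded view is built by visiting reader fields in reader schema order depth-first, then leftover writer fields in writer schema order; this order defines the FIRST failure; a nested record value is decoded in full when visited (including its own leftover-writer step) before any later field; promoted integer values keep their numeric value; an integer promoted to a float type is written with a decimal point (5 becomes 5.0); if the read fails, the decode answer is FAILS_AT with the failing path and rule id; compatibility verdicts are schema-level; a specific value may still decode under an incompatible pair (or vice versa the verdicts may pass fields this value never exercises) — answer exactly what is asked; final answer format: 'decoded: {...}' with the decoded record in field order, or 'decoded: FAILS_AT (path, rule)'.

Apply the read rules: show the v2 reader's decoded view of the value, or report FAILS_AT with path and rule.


in Device below, arrows point writer -> reader
decode (reader v2):
  channel := "MID"
  attrs := {"ref": -2}
  geo := null (not supplied -> null)
  score := 10.0
  zip := 5
  label := null (not supplied -> null)
  balance := null (not supplied -> null)
  writer street: unmatched, discarded
  => decoded: {"channel": "MID", "attrs": {"ref": -2}, "geo": null, "score": 10.0, "zip": 5, "label": null, "balance": null}
remaining Device differences; none change what is asked:
  field balance in record Device: type float32 changed to int32 (its default is dropped) -> matters for Device compatibility verdicts, not for this value's decode

decoded: {"channel": "MID", "attrs": {"ref": -2}, "geo": null, "score": 10.0, "zip": 5, "label": null, "balance": null}


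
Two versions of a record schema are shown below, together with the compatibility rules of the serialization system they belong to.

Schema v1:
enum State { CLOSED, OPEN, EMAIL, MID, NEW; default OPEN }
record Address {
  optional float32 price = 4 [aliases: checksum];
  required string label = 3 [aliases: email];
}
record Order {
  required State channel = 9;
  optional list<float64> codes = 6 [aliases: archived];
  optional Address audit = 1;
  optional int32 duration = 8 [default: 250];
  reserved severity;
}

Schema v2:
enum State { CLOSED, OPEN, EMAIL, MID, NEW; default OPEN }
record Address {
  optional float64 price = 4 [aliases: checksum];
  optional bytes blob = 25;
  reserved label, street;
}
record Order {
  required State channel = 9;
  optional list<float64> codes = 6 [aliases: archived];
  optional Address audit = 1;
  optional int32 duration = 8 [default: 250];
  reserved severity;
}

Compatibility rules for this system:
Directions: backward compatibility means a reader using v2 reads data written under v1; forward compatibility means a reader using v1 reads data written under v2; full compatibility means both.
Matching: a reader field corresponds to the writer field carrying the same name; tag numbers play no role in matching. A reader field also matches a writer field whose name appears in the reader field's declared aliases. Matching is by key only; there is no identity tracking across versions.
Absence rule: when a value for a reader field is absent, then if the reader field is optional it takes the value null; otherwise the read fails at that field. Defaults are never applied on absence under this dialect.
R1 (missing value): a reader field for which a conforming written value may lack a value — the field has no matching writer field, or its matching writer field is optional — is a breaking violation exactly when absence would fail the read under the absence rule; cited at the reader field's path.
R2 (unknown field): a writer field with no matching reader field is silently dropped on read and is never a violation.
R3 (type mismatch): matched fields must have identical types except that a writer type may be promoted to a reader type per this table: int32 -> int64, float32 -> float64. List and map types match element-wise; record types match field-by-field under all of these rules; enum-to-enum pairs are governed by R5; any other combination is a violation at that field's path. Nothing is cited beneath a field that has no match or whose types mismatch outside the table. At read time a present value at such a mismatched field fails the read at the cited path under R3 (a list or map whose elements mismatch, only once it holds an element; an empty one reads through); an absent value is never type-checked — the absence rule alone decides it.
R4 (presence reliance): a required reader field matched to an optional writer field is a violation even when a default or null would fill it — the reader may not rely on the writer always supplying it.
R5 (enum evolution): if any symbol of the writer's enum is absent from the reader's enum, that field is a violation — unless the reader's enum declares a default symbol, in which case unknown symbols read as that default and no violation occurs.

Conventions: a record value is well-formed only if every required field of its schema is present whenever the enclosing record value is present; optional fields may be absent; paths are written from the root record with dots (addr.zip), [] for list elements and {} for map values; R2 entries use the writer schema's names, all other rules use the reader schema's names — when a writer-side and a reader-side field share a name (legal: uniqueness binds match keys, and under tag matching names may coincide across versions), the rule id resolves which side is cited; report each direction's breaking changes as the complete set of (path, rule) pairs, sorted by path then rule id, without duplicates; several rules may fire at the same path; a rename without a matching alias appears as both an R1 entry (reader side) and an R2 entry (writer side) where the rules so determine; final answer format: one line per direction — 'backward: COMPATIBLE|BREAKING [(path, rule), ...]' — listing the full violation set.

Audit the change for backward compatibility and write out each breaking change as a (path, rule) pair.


in Order below, arrows point writer -> reader
backward pass over Order, reader schema v2, writer schema v1:
  channel: paired with writer channel (State -> State; writer required)
  codes: paired with writer codes (list<float64> -> list<float64>; writer optional)
  audit: paired with writer audit (Address -> Address; writer optional)
  duration: paired with writer duration (int32 -> int32; writer optional)
  audit.price: paired with writer audit.price (float32 -> float64; writer optional)
  audit.blob: no writer match
  leftover writer field: audit.label
  => no violations; backward on Order: COMPATIBLE
ruling out the remaining Order differences:
  removed field label from record Address (its key "label" joins the reserved list) -> matters only for Order's forward compatibility — outside the asked direction
  field price in record Address: type float32 changed to float64 -> matters only for Order's forward compatibility — outside the asked direction
  added field blob to record Address: optional bytes, tag 25 (in v2 it sits last) -> no rule fires on it in Order's dialect; the asked verdict holds

backward: COMPATIBLE []


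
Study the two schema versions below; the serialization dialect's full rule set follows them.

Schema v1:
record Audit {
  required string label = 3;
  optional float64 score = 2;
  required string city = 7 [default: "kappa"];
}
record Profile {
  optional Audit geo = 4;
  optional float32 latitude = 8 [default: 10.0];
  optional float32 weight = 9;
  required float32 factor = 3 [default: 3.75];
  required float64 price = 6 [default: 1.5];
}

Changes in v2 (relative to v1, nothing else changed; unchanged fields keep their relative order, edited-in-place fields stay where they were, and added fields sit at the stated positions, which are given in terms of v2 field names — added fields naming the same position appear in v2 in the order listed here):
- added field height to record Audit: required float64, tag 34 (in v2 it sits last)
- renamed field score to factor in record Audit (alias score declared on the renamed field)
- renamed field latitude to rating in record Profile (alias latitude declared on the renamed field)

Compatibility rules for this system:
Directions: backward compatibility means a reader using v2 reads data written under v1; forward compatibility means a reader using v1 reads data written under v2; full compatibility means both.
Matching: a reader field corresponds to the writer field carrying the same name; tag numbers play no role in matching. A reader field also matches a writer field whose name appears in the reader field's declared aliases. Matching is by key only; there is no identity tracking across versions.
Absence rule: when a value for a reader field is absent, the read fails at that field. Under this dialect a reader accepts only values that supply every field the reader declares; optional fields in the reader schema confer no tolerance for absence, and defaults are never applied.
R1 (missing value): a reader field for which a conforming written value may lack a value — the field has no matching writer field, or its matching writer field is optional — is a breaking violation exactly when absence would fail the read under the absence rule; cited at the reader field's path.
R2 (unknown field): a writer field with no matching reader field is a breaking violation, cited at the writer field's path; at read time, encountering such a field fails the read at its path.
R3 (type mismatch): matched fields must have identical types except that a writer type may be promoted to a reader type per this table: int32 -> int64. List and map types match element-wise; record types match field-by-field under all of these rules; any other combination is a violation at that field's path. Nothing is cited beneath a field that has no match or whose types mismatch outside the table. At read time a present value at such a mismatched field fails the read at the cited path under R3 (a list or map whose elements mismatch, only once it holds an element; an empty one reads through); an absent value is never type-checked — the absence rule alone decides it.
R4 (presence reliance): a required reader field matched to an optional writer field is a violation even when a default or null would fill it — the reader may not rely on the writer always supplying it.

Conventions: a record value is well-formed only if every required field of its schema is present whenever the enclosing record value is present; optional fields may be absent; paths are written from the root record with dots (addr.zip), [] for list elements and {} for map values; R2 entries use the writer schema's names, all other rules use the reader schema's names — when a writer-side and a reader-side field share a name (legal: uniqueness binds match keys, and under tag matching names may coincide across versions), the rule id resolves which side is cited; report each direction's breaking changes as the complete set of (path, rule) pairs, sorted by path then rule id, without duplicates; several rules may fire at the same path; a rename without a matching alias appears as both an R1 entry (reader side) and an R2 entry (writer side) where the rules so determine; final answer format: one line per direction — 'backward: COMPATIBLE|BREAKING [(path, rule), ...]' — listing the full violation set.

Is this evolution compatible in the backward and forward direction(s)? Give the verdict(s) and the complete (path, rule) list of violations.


the writer's type comes first in each Profile pair
backward pass over Profile, reader schema v2, writer schema v1:
  geo: Audit -> Audit, writer optional; from geo
  rating: float32 -> float32, writer optional; from latitude
  weight: float32 -> float32, writer optional; from weight
  factor: float32 -> float32, writer required; from factor
  price: float64 -> float64, writer required; from price
  geo.label: string -> string, writer required; from geo.label
  geo.factor: float64 -> float64, writer optional; from geo.score
  geo.city: string -> string, writer required; from geo.city
  geo.height: no writer match
  rule R1 violated at geo
  rule R1 violated at geo.factor
  rule R1 violated at geo.height
  rule R1 violated at rating
  rule R1 violated at weight
  => backward verdict for Profile: BREAKING, 5 violation(s)
forward pass over Profile, reader schema v1, writer schema v2:
  geo: Audit -> Audit, writer optional; from geo
  latitude: no writer match
  weight: float32 -> float32, writer optional; from weight
  factor: float32 -> float32, writer required; from factor
  price: float64 -> float64, writer required; from price
  leftover writer field: rating
  geo.label: string -> string, writer required; from geo.label
  geo.score: no writer match
  geo.city: string -> string, writer required; from geo.city
  leftover writer field: geo.factor
  leftover writer field: geo.height
  rule R1 violated at geo
  rule R2 violated at geo.factor
  rule R2 violated at geo.height
  rule R1 violated at geo.score
  rule R1 violated at latitude
  rule R2 violated at rating
  rule R1 violated at weight
  => forward verdict for Profile: BREAKING, 7 violation(s)

backward: BREAKING [(geo, R1), (geo.factor, R1), (geo.height, R1), (rating, R1), (weight, R1)]; forward: BREAKING [(geo, R1), (geo.factor, R2), (geo.height, R2), (geo.score, R1), (latitude, R1), (rating, R2), (weight, R1)]


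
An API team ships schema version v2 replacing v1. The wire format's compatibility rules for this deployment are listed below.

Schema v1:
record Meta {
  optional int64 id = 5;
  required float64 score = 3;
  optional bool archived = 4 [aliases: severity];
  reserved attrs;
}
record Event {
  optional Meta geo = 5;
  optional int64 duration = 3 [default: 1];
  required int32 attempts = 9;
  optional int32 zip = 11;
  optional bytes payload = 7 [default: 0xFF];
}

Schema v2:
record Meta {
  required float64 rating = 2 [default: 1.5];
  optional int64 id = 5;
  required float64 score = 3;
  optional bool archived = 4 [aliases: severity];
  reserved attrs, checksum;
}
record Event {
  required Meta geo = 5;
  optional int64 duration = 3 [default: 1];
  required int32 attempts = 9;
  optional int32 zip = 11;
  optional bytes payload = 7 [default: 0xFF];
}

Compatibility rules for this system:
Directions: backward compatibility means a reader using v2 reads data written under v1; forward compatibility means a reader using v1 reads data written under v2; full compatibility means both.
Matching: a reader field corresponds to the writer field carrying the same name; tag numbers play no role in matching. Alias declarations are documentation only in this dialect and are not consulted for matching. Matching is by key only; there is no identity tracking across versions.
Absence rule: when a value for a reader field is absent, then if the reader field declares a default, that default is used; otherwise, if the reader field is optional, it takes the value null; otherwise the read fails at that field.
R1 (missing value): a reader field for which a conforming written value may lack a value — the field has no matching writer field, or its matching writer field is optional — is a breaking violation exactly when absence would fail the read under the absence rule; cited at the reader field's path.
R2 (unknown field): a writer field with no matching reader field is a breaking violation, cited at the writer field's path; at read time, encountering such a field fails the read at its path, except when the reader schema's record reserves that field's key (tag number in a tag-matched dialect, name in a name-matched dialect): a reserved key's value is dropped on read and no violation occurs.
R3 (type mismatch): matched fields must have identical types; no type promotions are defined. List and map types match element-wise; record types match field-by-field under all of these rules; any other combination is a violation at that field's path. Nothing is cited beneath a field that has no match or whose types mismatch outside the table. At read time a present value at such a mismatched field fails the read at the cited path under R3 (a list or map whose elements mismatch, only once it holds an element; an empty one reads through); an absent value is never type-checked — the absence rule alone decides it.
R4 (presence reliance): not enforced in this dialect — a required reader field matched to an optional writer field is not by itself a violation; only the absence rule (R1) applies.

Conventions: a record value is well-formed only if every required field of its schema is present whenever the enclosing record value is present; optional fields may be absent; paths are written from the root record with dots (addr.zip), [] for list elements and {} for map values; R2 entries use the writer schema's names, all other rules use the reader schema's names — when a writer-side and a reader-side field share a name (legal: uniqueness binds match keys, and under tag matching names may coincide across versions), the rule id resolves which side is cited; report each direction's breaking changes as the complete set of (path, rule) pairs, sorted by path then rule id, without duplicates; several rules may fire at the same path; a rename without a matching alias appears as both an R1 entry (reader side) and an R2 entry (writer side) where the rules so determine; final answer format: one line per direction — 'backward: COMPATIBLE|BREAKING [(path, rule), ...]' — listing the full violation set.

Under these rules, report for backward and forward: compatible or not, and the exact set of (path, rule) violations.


the writer's type comes first in each Event pair
backward pass over Event, reader schema v2, writer schema v1:
  geo: Meta -> Meta, writer optional; from geo
  duration: int64 -> int64, writer optional; from duration
  attempts: int32 -> int32, writer required; from attempts
  zip: int32 -> int32, writer optional; from zip
  payload: bytes -> bytes, writer optional; from payload
  geo.rating: no writer-side match
  geo.id: int64 -> int64, writer optional; from geo.id
  geo.score: float64 -> float64, writer required; from geo.score
  geo.archived: bool -> bool, writer optional; from geo.archived
  R1 fires at geo
  => backward verdict for Event: BREAKING, 1 violation(s)
forward pass over Event, reader schema v1, writer schema v2:
  geo: Meta -> Meta, writer required; from geo
  duration: int64 -> int64, writer optional; from duration
  attempts: int32 -> int32, writer required; from attempts
  zip: int32 -> int32, writer optional; from zip
  payload: bytes -> bytes, writer optional; from payload
  geo.id: int64 -> int64, writer optional; from geo.id
  geo.score: float64 -> float64, writer required; from geo.score
  geo.archived: bool -> bool, writer optional; from geo.archived
  leftover writer field: geo.rating
  R2 fires at geo.rating
  => forward verdict for Event: BREAKING, 1 violation(s)

backward: BREAKING [(geo, R1)]; forward: BREAKING [(geo.rating, R2)]


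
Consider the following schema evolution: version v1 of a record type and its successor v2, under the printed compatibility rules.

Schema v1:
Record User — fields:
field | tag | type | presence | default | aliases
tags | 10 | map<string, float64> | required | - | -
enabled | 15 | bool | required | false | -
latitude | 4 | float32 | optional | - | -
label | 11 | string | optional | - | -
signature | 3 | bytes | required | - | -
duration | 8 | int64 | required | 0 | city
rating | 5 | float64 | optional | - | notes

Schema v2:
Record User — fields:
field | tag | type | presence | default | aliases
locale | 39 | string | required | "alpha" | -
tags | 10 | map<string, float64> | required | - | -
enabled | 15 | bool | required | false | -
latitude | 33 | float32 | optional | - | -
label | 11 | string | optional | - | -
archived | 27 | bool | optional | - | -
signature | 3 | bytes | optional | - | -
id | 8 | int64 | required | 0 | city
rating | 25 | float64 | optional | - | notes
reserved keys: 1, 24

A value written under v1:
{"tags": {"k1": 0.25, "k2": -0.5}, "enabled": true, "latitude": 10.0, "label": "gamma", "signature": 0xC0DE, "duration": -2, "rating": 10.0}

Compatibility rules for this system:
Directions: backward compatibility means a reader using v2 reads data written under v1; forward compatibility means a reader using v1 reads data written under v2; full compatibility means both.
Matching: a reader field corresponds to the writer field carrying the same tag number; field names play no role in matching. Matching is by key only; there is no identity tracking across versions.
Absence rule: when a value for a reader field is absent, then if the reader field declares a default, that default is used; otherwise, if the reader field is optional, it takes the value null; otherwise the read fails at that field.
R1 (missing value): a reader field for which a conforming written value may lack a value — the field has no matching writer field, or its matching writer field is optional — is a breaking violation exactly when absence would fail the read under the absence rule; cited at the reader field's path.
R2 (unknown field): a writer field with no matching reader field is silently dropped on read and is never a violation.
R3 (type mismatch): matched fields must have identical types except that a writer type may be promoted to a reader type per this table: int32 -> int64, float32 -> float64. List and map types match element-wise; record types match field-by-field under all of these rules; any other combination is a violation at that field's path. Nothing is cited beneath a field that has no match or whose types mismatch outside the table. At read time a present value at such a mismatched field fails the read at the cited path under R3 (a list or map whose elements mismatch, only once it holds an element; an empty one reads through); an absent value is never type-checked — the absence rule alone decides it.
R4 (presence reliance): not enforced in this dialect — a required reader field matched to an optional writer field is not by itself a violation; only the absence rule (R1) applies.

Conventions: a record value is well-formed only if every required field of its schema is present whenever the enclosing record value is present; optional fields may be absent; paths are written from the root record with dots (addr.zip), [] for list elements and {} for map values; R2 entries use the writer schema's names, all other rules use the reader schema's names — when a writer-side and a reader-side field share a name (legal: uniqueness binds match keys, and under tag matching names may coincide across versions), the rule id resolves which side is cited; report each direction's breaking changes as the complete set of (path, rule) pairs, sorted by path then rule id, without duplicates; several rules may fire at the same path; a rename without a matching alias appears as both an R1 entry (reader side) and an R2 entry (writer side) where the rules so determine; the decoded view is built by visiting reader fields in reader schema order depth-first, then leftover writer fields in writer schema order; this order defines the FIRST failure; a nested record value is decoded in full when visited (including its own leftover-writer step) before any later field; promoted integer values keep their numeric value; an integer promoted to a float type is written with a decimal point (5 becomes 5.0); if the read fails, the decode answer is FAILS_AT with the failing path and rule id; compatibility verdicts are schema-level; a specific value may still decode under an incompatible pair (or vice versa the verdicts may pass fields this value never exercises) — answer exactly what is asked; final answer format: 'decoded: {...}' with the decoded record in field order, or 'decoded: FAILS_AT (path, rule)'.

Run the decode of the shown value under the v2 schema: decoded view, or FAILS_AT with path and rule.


decoded: {"locale": "alpha", "tags": {"k1": 0.25, "k2": -0.5}, "enabled": true, "latitude": null, "label": "gamma", "archived": null, "signature": 0xC0DE, "id": -2, "rating": null}

arrows below run writer -> reader for User
decoding the User value with the v2 reader:
  locale := "alpha" (absent -> default)
  tags := {"k1": 0.25, "k2": -0.5}
  enabled := true
  latitude := null (absent, optional -> null)
  label := "gamma"
  archived := null (absent, optional -> null)
  signature := 0xC0DE
  id := -2 (from writer duration)
  rating := null (absent, optional -> null)
  writer latitude: unknown -> dropped
  writer rating: unknown -> dropped
  => decoded: {"locale": "alpha", "tags": {"k1": 0.25, "k2": -0.5}, "enabled": true, "latitude": null, "label": "gamma", "archived": null, "signature": 0xC0DE, "id": -2, "rating": null}
remaining User differences; none change what is asked:
  field signature in record User: required changed to optional -> a verdict-level change on User — the shown value reads the same


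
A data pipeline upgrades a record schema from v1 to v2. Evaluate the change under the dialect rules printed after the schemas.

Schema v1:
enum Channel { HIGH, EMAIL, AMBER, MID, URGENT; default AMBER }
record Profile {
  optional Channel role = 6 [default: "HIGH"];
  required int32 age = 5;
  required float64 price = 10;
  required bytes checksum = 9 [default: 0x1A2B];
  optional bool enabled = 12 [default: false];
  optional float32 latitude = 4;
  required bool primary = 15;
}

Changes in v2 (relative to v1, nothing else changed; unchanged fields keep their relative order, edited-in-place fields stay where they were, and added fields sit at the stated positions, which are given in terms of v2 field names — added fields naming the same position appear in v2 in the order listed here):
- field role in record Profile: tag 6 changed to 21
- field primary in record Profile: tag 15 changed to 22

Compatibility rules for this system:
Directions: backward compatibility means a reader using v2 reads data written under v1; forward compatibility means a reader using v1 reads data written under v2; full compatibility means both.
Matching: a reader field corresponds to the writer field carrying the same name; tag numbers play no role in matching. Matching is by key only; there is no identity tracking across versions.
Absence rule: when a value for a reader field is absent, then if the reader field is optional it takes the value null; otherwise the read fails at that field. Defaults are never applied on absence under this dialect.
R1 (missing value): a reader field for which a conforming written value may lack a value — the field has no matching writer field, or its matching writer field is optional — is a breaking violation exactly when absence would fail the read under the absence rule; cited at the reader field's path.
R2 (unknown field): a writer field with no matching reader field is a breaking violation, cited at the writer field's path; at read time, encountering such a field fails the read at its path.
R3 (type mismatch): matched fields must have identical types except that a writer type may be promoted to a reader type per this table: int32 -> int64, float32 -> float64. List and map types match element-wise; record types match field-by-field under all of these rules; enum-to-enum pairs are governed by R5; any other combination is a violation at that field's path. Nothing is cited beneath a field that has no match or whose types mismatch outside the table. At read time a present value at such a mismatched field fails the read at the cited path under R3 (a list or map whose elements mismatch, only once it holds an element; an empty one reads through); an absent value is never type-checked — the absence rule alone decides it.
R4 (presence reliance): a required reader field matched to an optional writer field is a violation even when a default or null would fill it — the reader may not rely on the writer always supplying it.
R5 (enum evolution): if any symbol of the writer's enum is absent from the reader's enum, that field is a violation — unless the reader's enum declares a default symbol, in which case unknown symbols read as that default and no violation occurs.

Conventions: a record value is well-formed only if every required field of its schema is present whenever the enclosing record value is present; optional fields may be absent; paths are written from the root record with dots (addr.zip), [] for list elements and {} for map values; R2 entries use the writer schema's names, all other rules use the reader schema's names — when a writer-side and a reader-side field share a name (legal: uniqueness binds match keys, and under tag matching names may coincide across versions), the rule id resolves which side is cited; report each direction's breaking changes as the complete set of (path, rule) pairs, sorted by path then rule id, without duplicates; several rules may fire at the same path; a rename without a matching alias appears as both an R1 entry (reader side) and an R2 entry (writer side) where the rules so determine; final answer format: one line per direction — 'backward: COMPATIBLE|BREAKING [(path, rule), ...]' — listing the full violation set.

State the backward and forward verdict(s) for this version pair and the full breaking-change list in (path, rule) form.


backward: COMPATIBLE []; forward: COMPATIBLE []

arrows below run writer -> reader for Profile
backward analysis of Profile with v2 as reader and v1 as writer:
  role: Channel -> Channel, writer optional; from role
  age: int32 -> int32, writer required; from age
  price: float64 -> float64, writer required; from price
  checksum: bytes -> bytes, writer required; from checksum
  enabled: bool -> bool, writer optional; from enabled
  latitude: float32 -> float32, writer optional; from latitude
  primary: bool -> bool, writer required; from primary
  => no violations; backward on Profile: COMPATIBLE
forward analysis of Profile with v1 as reader and v2 as writer:
  role: Channel -> Channel, writer optional; from role
  age: int32 -> int32, writer required; from age
  price: float64 -> float64, writer required; from price
  checksum: bytes -> bytes, writer required; from checksum
  enabled: bool -> bool, writer optional; from enabled
  latitude: float32 -> float32, writer optional; from latitude
  primary: bool -> bool, writer required; from primary
  => no violations; forward on Profile: COMPATIBLE
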